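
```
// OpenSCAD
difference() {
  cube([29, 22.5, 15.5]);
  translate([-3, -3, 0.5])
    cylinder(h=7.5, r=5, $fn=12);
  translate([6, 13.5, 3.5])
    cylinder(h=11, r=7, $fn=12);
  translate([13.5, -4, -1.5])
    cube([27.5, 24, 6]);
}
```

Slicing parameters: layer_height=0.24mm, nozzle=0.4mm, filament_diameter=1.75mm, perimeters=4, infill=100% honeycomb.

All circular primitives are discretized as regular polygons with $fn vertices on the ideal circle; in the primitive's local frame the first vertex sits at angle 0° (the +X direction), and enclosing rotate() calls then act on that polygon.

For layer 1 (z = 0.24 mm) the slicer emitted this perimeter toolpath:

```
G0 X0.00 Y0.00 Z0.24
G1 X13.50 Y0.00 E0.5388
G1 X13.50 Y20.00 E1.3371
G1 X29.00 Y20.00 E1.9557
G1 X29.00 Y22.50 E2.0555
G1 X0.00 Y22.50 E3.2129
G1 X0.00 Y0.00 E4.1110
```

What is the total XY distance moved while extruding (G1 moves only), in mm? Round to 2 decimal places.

103.00 mm

Sum the Euclidean lengths of each G1 segment: total = 103.00 mm.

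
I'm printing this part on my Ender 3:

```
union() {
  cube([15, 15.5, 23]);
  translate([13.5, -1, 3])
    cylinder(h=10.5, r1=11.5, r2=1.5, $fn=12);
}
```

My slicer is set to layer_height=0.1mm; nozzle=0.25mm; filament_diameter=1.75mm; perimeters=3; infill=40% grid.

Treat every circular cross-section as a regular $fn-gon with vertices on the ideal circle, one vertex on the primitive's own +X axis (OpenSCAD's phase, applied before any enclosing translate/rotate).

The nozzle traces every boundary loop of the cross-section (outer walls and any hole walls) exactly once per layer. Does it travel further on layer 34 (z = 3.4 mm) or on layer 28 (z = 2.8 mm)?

layer 34 (z = 3.4 mm)

Layer 34 (z = 3.4): the cube (footprint 15×15.5) is included at this height (perimeter 61.00 mm); the cone at (13.5, -1): at t=0.038 of its height the radius interpolates to r₁+(r₂−r₁)t = 11.119, giving a regular 12-gon of that circumradius (perimeter = 2·12·11.119·sin(180°/12) = 69.07 mm); Combining (union): the regions partially overlap (shared area 96.62 mm²), so the edge portions inside another operand are dropped and the merged outline is re-measured after clipping — boundary = 90.21 mm. So its perimeter = 90.21 mm. Layer 28 (z = 2.8): the cube (footprint 15×15.5) is included at this height (perimeter 61.00 mm); the cone at (13.5, -1) does not reach this height (z outside [3, 13.5]); Combining (union): only the 15×15.5 cube is present, so the union is just that shape — boundary = 61.00 mm. So its perimeter = 61.00 mm. Layer 34 is larger (90.21 vs 61.00 mm).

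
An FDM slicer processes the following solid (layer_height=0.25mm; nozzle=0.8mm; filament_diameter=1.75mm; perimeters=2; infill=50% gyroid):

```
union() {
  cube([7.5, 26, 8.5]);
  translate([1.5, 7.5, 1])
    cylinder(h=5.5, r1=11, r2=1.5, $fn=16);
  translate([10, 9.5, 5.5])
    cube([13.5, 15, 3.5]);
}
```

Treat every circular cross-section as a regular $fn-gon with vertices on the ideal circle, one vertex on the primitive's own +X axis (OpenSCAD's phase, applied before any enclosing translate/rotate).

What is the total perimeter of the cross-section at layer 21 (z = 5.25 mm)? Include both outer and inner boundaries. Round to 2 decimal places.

At z = 5.25 mm: the cube (footprint 7.5×26) is included at this height (perimeter 67.00 mm); the cone at (1.5, 7.5) (r1=11→r2=1.5) has section circumradius 3.659 here — a regular 16-gon (perimeter = 2·16·3.659·sin(180°/16) = 22.84 mm); the cube at (10, 9.5) is not intersected at this z (z outside [5.5, 9]); Taking the union: the regions partially overlap (shared area 31.02 mm²), so the edge portions inside another operand are dropped and the merged outline is re-measured after clipping — boundary = 68.70 mm. Overall, the cross-section is a single solid region. Total boundary length (outer) = 68.70 mm.

68.70 mm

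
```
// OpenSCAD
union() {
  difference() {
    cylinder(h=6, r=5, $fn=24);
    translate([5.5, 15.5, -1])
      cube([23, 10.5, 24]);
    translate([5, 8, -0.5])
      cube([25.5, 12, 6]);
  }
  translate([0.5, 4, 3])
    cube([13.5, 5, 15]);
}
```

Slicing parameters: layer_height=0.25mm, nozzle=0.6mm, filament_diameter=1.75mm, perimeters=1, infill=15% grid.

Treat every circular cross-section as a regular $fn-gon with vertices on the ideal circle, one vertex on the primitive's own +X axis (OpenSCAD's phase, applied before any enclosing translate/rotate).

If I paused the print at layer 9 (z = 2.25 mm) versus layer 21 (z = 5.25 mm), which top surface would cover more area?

Layer 9 (z = 2.25): the r=5 cylinder contributes a regular 24-gon of circumradius 5 (area = (24/2)·5.000²·sin(360°/24) = 77.65 mm²); the 23×10.5 cube at (5.5, 15.5) contributes its full rectangle (area 241.50 mm²); the 25.5×12 cube at (5, 8) contributes its full rectangle (area 306.00 mm²); After the difference (first − rest): starting from the r=5 cylinder (77.65 mm²), the 23×10.5 cube at (5.5, 15.5) misses the remaining region (no effect); the 25.5×12 cube at (5, 8) misses the remaining region (no effect) — area = 77.65 mm²; the cube at (0.5, 4) is not intersected at this z (z outside [3, 18]); Taking the union: only the result so far is present, so the union is just that shape — area = 77.65 mm². So its area = 77.65 mm². Layer 21 (z = 5.25): the cylinder: section is a regular 24-gon, circumradius r=5 (area = (24/2)·5.000²·sin(360°/24) = 77.65 mm²); the cube at (5.5, 15.5) (footprint 23×10.5) is included at this height (area 241.50 mm²); the cube at (5, 8) (footprint 25.5×12) is included at this height (area 306.00 mm²); After the difference (first − rest): starting from the r=5 cylinder (77.65 mm²), the 23×10.5 cube at (5.5, 15.5) misses the remaining region (no effect); the 25.5×12 cube at (5, 8) misses the remaining region (no effect) — area = 77.65 mm²; the cube at (0.5, 4) is present — its section is the full 13.5×5 rectangle (area 67.50 mm²); Combining (union): the regions partially overlap — summed areas 145.15 mm² minus the doubly-counted overlap 1.47 mm² gives 143.68 mm² — area = 143.68 mm². So its area = 143.68 mm². Layer 21 is larger (143.68 vs 77.65 mm²).

layer 21 (z = 5.25 mm)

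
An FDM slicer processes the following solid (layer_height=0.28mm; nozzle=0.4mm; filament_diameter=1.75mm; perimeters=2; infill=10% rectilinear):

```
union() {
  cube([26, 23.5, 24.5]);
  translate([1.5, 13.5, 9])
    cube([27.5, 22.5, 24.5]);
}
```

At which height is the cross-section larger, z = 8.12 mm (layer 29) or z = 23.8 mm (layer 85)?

layer 85 (z = 23.8 mm)

Layer 29 (z = 8.12): the 26×23.5 cube contributes its full rectangle (area 611.00 mm²); the cube at (1.5, 13.5) is absent (z outside [9, 33.5]); Merging all regions: only the 26×23.5 cube is present, so the union is just that shape — area = 611.00 mm². So its area = 611.00 mm². Layer 85 (z = 23.8): the cube (footprint 26×23.5) is included at this height (area 611.00 mm²); the cube at (1.5, 13.5) (footprint 27.5×22.5) is included at this height (area 618.75 mm²); Taking the union: the regions partially overlap — summed areas 1229.75 mm² minus the doubly-counted overlap 245.00 mm² gives 984.75 mm² — area = 984.75 mm². So its area = 984.75 mm². Layer 85 is larger (984.75 vs 611.00 mm²).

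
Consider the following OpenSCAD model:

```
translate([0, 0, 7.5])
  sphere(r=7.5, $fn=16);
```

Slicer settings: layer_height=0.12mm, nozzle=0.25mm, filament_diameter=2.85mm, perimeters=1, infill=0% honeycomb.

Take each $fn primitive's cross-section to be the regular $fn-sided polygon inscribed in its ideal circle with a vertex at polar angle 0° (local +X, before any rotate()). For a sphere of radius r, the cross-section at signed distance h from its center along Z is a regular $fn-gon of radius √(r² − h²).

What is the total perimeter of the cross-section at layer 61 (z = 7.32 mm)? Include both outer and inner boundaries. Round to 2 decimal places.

At z = 7.32 mm: the sphere: section is a regular 16-gon, circumradius = √(r²−h²) = √(7.5²−0.18²) = 7.498 (perimeter = 2·16·7.498·sin(180°/16) = 46.81 mm). Overall, the cross-section is a single solid region. Total boundary length (outer) = 46.81 mm.

46.81 mm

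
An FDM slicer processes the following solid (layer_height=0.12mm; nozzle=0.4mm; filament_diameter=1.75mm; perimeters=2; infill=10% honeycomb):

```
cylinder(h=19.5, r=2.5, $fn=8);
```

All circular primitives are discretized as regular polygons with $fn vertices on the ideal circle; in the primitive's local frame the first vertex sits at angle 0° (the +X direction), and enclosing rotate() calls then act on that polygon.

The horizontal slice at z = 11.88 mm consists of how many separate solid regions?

1

At z = 11.88 mm: the cylinder: section is a regular 8-gon, circumradius r=2.5. The result has 1 disconnected region.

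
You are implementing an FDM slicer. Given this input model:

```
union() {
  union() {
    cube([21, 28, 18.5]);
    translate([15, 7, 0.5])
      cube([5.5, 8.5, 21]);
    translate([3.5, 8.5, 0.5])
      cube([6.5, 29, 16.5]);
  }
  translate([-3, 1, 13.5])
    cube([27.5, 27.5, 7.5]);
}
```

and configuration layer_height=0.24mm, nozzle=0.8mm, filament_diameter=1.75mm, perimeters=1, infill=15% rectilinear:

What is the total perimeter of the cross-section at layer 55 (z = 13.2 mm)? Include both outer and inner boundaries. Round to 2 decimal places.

117.00 mm

At z = 13.2 mm: the cube (footprint 21×28) is included at this height (perimeter 98.00 mm); the cube at (15, 7) (footprint 5.5×8.5) is included at this height (perimeter 28.00 mm); the cube at (3.5, 8.5) (footprint 6.5×29) is included at this height (perimeter 71.00 mm); Combining (union): the regions partially overlap (shared area 173.50 mm²), so the edge portions inside another operand are dropped and the merged outline is re-measured after clipping — boundary = 117.00 mm; the cube at (-3, 1) does not reach this height (z outside [13.5, 21]); Merging all regions: only that combined region is present, so the union is just that shape — boundary = 117.00 mm. Overall, the cross-section is a single solid region. Total boundary length (outer) = 117.00 mm.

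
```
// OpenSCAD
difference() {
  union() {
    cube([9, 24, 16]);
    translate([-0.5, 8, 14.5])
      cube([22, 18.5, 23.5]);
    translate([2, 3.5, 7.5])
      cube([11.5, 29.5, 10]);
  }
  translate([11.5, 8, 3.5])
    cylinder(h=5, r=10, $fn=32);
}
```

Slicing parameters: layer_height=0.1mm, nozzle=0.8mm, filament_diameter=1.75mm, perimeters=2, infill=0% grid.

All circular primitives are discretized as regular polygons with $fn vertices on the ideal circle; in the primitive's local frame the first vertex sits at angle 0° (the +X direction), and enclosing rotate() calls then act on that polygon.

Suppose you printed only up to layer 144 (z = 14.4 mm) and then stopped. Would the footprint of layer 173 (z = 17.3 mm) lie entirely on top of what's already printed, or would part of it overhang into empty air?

part overhangs

Compare the two slices. At z = 14.4: the cube (footprint 9×24) is included at this height (area 216.00 mm²); the cube at (-0.5, 8) does not reach this height (z outside [14.5, 38]); the 11.5×29.5 cube at (2, 3.5) contributes its full rectangle (area 339.25 mm²); Taking the union: the regions partially overlap — summed areas 555.25 mm² minus the doubly-counted overlap 143.50 mm² gives 411.75 mm² — area = 411.75 mm²; the cylinder at (11.5, 8) is not intersected at this z (z outside [3.5, 8.5]); Subtracting the remaining from the first: none of the subtracted shapes is present at this height, so the result so far is unchanged — area = 411.75 mm². At z = 17.3: the cube is not intersected at this z (z outside [0, 16]); the cube at (-0.5, 8) is present — its section is the full 22×18.5 rectangle (area 407.00 mm²); the cube at (2, 3.5) (footprint 11.5×29.5) is included at this height (area 339.25 mm²); Combining (union): the regions partially overlap — summed areas 746.25 mm² minus the doubly-counted overlap 212.75 mm² gives 533.50 mm² — area = 533.50 mm²; the cylinder at (11.5, 8) does not reach this height (z outside [3.5, 8.5]); Subtracting the remaining from the first: none of the subtracted shapes is present at this height, so that combined region is unchanged — area = 533.50 mm². Checking containment: at z = 17.3 the cross-section extends beyond the z = 14.4 cross-section by about 162.25 mm².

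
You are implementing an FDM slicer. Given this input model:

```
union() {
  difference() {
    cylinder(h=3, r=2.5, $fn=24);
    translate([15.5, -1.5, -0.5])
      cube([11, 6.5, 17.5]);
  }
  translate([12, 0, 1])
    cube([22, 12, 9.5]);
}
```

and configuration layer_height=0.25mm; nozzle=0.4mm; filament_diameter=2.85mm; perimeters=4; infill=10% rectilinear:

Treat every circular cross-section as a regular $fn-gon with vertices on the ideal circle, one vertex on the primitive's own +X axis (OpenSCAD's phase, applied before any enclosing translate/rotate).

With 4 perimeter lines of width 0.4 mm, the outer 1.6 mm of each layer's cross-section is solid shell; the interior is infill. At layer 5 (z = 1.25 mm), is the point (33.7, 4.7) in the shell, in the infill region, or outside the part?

shell

At z = 1.25 mm: the r=2.5 cylinder gives a regular 24-gon of circumradius 2.5 (constant along its height); the cube at (15.5, -1.5) is present — its section is the full 11×6.5 rectangle; Taking the first minus the rest: starting from the r=2.5 cylinder, the 11×6.5 cube at (15.5, -1.5) misses the remaining region (no effect) — 1 connected region; the 22×12 cube at (12, 0) contributes its full rectangle; Combining (union): the 2 present regions are separate (no shared area or edge), so areas and boundary lengths simply add and each stays a separate island — 2 connected regions. Overall, the cross-section has 2 separate islands. The nearest boundary edge runs (34.00, 12.00)→(34.00, 0.00); distance from the point to it = 0.30 mm. (Shell/infill is judged within the island containing the point — the largest one.) The point is inside the cross-section, 0.30 mm from the nearest boundary — within the 1.6 mm shell band (4 × 0.4).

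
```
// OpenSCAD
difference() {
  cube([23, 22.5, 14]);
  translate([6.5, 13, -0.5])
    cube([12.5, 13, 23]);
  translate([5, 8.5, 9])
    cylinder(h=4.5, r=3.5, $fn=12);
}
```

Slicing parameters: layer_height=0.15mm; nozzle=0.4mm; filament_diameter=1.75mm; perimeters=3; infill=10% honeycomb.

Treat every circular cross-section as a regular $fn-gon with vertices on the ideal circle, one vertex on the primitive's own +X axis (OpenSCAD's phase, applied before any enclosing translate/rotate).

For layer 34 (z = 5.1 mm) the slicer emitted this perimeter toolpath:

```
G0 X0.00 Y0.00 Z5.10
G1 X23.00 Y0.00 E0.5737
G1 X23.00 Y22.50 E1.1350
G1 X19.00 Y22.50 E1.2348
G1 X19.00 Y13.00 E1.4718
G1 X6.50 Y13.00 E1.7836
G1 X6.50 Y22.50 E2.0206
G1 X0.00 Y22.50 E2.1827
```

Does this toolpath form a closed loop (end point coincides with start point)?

Start point (G0): (0.00, 0.00). End point (last G1): the path does not return to the start — open.

no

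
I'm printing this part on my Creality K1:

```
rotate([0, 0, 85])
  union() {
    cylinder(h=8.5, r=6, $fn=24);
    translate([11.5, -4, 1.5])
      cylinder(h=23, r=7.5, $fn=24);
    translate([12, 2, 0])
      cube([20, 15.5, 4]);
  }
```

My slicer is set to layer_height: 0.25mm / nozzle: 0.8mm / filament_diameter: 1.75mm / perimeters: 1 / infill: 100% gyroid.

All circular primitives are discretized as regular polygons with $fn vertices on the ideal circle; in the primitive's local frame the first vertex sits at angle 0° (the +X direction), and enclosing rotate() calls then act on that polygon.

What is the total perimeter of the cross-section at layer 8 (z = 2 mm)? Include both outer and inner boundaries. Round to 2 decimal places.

At z = 2 mm: the r=6 cylinder contributes a regular 24-gon of circumradius 6 (perimeter = 2·24·6.000·sin(180°/24) = 37.59 mm); the r=7.5 cylinder at (11.5, -4) gives a regular 24-gon of circumradius 7.5 (constant along its height) (perimeter = 2·24·7.500·sin(180°/24) = 46.99 mm); the 20×15.5 cube at (12, 2) contributes its full rectangle (perimeter 71.00 mm); Taking the union: the regions partially overlap (shared area 8.38 mm²), so the edge portions inside another operand are dropped and the merged outline is re-measured after clipping — boundary = 134.43 mm; (rotated 85° about Z; rotation is an isometry so areas/perimeters/island counts are preserved). Overall, the cross-section is a single solid region. Total boundary length (outer) = 134.43 mm.

134.43 mm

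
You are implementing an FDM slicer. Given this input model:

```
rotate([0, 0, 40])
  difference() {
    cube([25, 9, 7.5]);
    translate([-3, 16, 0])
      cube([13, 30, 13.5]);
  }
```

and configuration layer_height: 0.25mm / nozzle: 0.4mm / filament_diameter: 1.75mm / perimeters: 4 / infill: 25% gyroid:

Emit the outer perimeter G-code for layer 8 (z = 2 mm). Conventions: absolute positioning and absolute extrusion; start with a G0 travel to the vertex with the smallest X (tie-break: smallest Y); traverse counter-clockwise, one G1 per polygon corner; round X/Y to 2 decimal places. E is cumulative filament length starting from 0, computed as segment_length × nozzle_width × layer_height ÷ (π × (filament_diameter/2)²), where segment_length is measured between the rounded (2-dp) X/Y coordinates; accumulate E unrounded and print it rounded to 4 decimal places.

At z = 2 mm: the cube is present — its section is the full 25×9 rectangle; the cube at (-3, 16) is present — its section is the full 13×30 rectangle; Subtracting the remaining from the first: starting from the 25×9 cube, the 13×30 cube at (-3, 16) misses the remaining region (no effect) — 1 connected region; (whole slice rotated 40° about Z — lengths, areas and connectivity unchanged). The outline is a single polygon with 4 vertices. Extrusion per mm of travel: 0.4 × 0.25 / (π × 0.875²) = 0.041575. Accumulating E over each segment gives final E = 2.8271.

G0 X-5.79 Y6.89 Z2.00
G1 X0.00 Y0.00 E0.3742
G1 X19.15 Y16.07 E1.4135
G1 X13.37 Y22.96 E1.7874
G1 X-5.79 Y6.89 E2.8271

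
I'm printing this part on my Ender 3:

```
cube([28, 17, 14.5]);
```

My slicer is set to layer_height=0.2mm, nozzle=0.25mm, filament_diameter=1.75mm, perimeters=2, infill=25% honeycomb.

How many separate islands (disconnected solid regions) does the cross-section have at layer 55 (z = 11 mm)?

At z = 11 mm: the cube (footprint 28×17) is included at this height. Overall, the cross-section is a single solid region. Island count = 1.

1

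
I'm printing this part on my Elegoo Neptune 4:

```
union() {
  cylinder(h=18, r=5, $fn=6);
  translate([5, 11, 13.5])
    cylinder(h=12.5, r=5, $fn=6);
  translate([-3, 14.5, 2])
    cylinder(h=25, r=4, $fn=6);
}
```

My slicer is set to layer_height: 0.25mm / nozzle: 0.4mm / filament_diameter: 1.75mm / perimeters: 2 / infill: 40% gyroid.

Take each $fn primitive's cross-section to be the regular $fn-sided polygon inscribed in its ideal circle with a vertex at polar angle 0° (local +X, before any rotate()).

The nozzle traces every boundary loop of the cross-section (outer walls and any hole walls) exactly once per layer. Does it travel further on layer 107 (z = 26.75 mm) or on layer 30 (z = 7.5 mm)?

layer 30 (z = 7.5 mm)

Layer 107 (z = 26.75): the cylinder is not intersected at this z (z outside [0, 18]); the cylinder at (5, 11) is absent (z outside [13.5, 26]); the r=4 cylinder at (-3, 14.5) contributes a regular 6-gon of circumradius 4 (perimeter = 2·6·4.000·sin(180°/6) = 24.00 mm); Combining (union): only the r=4 cylinder at (-3, 14.5) is present, so the union is just that shape — boundary = 24.00 mm. So its perimeter = 24.00 mm. Layer 30 (z = 7.5): the cylinder: section is a regular 6-gon, circumradius r=5 (perimeter = 2·6·5.000·sin(180°/6) = 30.00 mm); the cylinder at (5, 11) is not intersected at this z (z outside [13.5, 26]); the cylinder at (-3, 14.5): section is a regular 6-gon, circumradius r=4 (perimeter = 2·6·4.000·sin(180°/6) = 24.00 mm); Combining (union): the 2 present regions are separate (no shared area or edge), so areas and boundary lengths simply add and each stays a separate island — boundary = 54.00 mm. So its perimeter = 54.00 mm. Layer 30 is larger (54.00 vs 24.00 mm).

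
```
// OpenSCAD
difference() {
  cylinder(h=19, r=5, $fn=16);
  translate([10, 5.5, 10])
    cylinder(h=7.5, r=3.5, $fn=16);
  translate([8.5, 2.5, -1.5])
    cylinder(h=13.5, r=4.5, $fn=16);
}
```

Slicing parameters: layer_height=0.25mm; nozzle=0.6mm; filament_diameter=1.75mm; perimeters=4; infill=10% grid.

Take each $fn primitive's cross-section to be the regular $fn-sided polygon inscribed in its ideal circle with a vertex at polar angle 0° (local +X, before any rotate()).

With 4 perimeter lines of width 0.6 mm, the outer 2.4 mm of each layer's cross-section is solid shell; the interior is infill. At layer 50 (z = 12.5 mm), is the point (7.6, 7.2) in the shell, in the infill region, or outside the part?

outside

At z = 12.5 mm: the r=5 cylinder gives a regular 16-gon of circumradius 5 (constant along its height); the r=3.5 cylinder at (10, 5.5) contributes a regular 16-gon of circumradius 3.5; the cylinder at (8.5, 2.5) does not reach this height (z outside [-1.5, 12]); Subtracting the remaining from the first: starting from the r=5 cylinder, the r=3.5 cylinder at (10, 5.5) misses the remaining region (no effect) — 1 connected region. Overall, the cross-section is a single solid region. The nearest boundary edge runs (1.91, 4.62)→(3.54, 3.54); distance from the point to it = 5.47 mm. The point is not inside any of the regions above, so it lies outside the cross-section (5.47 mm from the nearest boundary).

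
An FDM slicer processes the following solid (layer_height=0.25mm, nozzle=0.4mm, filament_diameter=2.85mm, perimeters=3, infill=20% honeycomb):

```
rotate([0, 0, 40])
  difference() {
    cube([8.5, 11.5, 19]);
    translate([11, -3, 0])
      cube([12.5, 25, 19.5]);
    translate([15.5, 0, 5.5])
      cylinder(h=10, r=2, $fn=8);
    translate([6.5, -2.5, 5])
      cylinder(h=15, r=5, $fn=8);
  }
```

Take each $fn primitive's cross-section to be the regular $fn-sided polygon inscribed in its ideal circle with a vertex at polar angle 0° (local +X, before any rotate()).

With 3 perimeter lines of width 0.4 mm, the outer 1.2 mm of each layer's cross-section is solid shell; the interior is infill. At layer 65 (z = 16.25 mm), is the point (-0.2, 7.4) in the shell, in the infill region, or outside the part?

infill

At z = 16.25 mm: the cube is present — its section is the full 8.5×11.5 rectangle; the cube at (11, -3) is present — its section is the full 12.5×25 rectangle; the cylinder at (15.5, 0) does not reach this height (z outside [5.5, 15.5]); the r=5 cylinder at (6.5, -2.5) gives a regular 8-gon of circumradius 5 (constant along its height); Subtracting the remaining from the first: starting from the 8.5×11.5 cube, the 12.5×25 cube at (11, -3) misses the remaining region (no effect); the r=5 cylinder at (6.5, -2.5) partially overlaps it — only the 10.64 mm² overlap (of its 70.71 mm²) is removed, clipping the outline — 1 connected region; (rotated 40° about Z; rotation is an isometry so areas/perimeters/island counts are preserved). Overall, the cross-section is a single solid region. Undo the 40° rotation: the query point maps to (4.603, 5.797) in the un-rotated model frame. The nearest boundary edge runs (6.50, 2.50)→(2.96, 1.04); distance from the point to it = 3.77 mm. The point is inside the cross-section and 3.77 mm from the nearest boundary — more than the 1.2 mm shell width (3 × 0.4), so it's in the infill interior.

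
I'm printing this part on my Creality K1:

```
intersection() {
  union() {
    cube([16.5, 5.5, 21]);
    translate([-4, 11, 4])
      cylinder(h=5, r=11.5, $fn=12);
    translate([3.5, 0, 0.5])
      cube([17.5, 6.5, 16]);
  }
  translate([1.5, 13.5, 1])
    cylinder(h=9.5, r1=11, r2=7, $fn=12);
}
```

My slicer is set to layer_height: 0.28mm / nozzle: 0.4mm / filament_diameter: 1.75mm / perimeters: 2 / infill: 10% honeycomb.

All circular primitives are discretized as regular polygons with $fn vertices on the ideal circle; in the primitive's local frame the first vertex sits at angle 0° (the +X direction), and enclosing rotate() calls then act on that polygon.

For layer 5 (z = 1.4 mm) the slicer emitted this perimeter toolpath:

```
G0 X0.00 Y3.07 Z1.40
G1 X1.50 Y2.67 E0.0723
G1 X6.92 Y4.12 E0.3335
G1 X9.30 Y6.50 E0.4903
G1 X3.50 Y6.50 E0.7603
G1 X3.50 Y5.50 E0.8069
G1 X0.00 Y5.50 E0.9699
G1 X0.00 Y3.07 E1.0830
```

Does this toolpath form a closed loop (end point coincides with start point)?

Start point (G0): (0.00, 3.07). End point (last G1): the path returns to the start — closed.

yes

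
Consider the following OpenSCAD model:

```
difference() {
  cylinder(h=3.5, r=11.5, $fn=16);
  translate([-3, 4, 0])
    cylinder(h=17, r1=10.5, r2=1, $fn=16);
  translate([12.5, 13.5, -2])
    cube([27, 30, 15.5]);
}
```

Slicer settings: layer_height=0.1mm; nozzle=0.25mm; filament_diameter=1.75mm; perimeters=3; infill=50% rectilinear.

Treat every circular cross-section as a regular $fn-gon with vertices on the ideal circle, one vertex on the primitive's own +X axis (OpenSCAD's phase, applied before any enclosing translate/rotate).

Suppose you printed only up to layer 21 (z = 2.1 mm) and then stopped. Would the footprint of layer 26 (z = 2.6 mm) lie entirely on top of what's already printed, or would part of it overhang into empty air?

Compare the two slices. At z = 2.1: the cylinder: section is a regular 16-gon, circumradius r=11.5 (area = (16/2)·11.500²·sin(360°/16) = 404.88 mm²); the cone at (-3, 4) (r1=10.5→r2=1) has section circumradius 9.326 here — a regular 16-gon (area = (16/2)·9.326²·sin(360°/16) = 266.30 mm²); the cube at (12.5, 13.5) (footprint 27×30) is included at this height (area 810.00 mm²); Subtracting the remaining from the first: starting from the r=11.5 cylinder (404.88 mm²), the cone at (-3, 4) partially overlaps it — only the 223.86 mm² overlap (of its 266.30 mm²) is removed, clipping the outline; the 27×30 cube at (12.5, 13.5) misses the remaining region (no effect) — area = 181.02 mm². At z = 2.6: the r=11.5 cylinder contributes a regular 16-gon of circumradius 11.5 (area = (16/2)·11.500²·sin(360°/16) = 404.88 mm²); the cone at (-3, 4) (r1=10.5→r2=1) has section circumradius 9.047 here — a regular 16-gon (area = (16/2)·9.047²·sin(360°/16) = 250.58 mm²); the cube at (12.5, 13.5) is present — its section is the full 27×30 rectangle (area 810.00 mm²); After the difference (first − rest): starting from the r=11.5 cylinder (404.88 mm²), the cone at (-3, 4) partially overlaps it — only the 214.83 mm² overlap (of its 250.58 mm²) is removed, clipping the outline; the 27×30 cube at (12.5, 13.5) misses the remaining region (no effect) — area = 190.05 mm². Checking containment: at z = 2.6 the cross-section extends beyond the z = 2.1 cross-section by about 9.03 mm².

part overhangs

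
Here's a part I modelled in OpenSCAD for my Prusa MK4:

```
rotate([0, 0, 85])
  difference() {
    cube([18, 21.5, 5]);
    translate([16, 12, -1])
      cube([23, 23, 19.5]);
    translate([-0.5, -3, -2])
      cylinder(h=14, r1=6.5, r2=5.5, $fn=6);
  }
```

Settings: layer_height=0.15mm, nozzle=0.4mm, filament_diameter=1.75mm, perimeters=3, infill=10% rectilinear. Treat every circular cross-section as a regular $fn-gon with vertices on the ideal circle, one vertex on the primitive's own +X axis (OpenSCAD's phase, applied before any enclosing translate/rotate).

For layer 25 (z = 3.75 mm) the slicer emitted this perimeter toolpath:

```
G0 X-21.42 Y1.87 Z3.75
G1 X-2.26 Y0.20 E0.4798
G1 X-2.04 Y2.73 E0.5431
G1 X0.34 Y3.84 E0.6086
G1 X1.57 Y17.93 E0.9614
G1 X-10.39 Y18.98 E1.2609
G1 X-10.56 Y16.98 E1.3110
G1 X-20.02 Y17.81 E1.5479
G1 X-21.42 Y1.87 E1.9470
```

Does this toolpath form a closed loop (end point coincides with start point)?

yes

Start point (G0): (-21.42, 1.87). End point (last G1): the path returns to the start — closed.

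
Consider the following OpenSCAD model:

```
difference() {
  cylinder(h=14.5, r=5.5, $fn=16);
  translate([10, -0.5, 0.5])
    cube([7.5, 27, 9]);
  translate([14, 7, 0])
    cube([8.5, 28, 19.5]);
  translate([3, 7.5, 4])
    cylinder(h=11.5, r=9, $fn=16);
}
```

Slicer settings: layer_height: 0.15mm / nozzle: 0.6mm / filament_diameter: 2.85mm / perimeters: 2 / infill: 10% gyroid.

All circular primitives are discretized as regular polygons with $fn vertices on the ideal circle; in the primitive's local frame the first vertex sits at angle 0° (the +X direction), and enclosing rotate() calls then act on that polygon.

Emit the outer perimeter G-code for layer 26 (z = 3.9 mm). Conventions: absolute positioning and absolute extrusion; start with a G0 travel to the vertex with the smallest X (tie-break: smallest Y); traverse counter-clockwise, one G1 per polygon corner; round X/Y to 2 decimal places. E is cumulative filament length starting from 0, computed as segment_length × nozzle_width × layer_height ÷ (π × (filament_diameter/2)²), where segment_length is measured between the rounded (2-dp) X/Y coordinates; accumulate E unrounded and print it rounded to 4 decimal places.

At z = 3.9 mm: the r=5.5 cylinder gives a regular 16-gon of circumradius 5.5 (constant along its height); the cube at (10, -0.5) is present — its section is the full 7.5×27 rectangle; the 8.5×28 cube at (14, 7) contributes its full rectangle; the cylinder at (3, 7.5) does not reach this height (z outside [4, 15.5]); After the difference (first − rest): starting from the r=5.5 cylinder, the 7.5×27 cube at (10, -0.5) misses the remaining region (no effect); the 8.5×28 cube at (14, 7) misses the remaining region (no effect) — 1 connected region. The outline is a single polygon with 16 vertices. Extrusion per mm of travel: 0.6 × 0.15 / (π × 1.425²) = 0.014108. Accumulating E over each segment gives final E = 0.4843.

G0 X-5.50 Y0.00 Z3.90
G1 X-5.08 Y-2.10 E0.0302
G1 X-3.89 Y-3.89 E0.0605
G1 X-2.10 Y-5.08 E0.0909
G1 X0.00 Y-5.50 E0.1211
G1 X2.10 Y-5.08 E0.1513
G1 X3.89 Y-3.89 E0.1816
G1 X5.08 Y-2.10 E0.2119
G1 X5.50 Y0.00 E0.2422
G1 X5.08 Y2.10 E0.2724
G1 X3.89 Y3.89 E0.3027
G1 X2.10 Y5.08 E0.3330
G1 X0.00 Y5.50 E0.3632
G1 X-2.10 Y5.08 E0.3934
G1 X-3.89 Y3.89 E0.4238
G1 X-5.08 Y2.10 E0.4541
G1 X-5.50 Y0.00 E0.4843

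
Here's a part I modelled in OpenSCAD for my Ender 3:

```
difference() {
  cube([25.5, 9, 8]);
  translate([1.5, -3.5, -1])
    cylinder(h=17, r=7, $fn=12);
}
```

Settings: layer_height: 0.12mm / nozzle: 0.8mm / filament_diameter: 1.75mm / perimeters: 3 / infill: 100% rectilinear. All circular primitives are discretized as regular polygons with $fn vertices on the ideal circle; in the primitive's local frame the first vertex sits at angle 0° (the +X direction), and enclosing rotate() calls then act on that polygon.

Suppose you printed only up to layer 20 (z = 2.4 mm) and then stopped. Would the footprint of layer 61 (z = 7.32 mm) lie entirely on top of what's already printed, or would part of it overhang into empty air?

Compare the two slices. At z = 2.4: the cube is present — its section is the full 25.5×9 rectangle (area 229.50 mm²); the r=7 cylinder at (1.5, -3.5) contributes a regular 12-gon of circumradius 7 (area = (12/2)·7.000²·sin(360°/12) = 147.00 mm²); After the difference (first − rest): starting from the 25.5×9 cube (229.50 mm²), the r=7 cylinder at (1.5, -3.5) partially overlaps it — only the 18.84 mm² overlap (of its 147.00 mm²) is removed, clipping the outline — area = 210.66 mm². At z = 7.32: the cube is present — its section is the full 25.5×9 rectangle (area 229.50 mm²); the cylinder at (1.5, -3.5): section is a regular 12-gon, circumradius r=7 (area = (12/2)·7.000²·sin(360°/12) = 147.00 mm²); Subtracting the remaining from the first: starting from the 25.5×9 cube (229.50 mm²), the r=7 cylinder at (1.5, -3.5) partially overlaps it — only the 18.84 mm² overlap (of its 147.00 mm²) is removed, clipping the outline — area = 210.66 mm². Checking containment: the cross-section at z = 7.32 is a subset of the cross-section at z = 2.4.

entirely on top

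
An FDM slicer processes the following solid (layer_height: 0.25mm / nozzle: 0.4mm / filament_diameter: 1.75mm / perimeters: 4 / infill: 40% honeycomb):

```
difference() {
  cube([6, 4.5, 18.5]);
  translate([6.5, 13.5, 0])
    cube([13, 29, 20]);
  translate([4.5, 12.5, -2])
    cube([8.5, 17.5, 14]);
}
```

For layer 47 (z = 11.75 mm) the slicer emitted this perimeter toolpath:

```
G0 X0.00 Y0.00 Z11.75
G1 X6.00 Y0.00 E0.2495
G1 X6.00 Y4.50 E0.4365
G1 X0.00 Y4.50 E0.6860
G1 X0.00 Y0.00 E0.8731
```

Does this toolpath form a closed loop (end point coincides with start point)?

Start point (G0): (0.00, 0.00). End point (last G1): the path returns to the start — closed.

yes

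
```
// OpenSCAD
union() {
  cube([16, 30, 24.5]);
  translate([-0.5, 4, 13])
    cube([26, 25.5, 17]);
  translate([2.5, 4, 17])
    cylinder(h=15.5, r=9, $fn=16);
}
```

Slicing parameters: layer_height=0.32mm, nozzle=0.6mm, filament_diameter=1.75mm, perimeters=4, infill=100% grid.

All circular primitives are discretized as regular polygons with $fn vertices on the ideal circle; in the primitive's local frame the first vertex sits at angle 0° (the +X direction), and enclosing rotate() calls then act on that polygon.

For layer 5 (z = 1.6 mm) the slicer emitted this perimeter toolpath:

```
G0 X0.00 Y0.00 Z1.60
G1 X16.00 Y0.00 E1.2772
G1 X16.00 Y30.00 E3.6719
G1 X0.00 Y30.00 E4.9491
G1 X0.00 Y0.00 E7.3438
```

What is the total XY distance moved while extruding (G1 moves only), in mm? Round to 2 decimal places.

Sum the Euclidean lengths of each G1 segment: total = 92.00 mm.

92.00 mm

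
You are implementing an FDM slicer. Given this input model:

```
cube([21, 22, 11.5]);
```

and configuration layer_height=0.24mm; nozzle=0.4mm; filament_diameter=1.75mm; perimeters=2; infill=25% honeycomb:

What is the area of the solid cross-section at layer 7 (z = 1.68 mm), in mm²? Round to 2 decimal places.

462.00 mm²

At z = 1.68 mm: the cube (footprint 21×22) is included at this height (area 462.00 mm²). Overall, the cross-section is a single solid region. Net area = 462.00 mm².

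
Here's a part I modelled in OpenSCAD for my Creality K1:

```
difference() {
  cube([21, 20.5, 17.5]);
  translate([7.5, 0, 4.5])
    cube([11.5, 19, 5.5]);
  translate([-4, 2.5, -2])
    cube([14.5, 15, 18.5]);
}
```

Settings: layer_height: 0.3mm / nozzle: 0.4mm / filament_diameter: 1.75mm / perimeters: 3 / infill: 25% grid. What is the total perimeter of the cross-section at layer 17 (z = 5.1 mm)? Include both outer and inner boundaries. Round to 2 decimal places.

At z = 5.1 mm: the 21×20.5 cube contributes its full rectangle (perimeter 83.00 mm); the cube at (7.5, 0) (footprint 11.5×19) is included at this height (perimeter 61.00 mm); the cube at (-4, 2.5) (footprint 14.5×15) is included at this height (perimeter 59.00 mm); Subtracting the remaining from the first: starting from the 21×20.5 cube, the 11.5×19 cube at (7.5, 0) lies inside it touching the edge (removes its full 218.50 mm²); the 14.5×15 cube at (-4, 2.5) partially overlaps it — only the 112.50 mm² overlap (of its 217.50 mm²) is removed, clipping the outline — boundary = 106.00 mm. Overall, the cross-section has 2 separate islands. Total boundary length (outer) = 106.00 mm.

106.00 mm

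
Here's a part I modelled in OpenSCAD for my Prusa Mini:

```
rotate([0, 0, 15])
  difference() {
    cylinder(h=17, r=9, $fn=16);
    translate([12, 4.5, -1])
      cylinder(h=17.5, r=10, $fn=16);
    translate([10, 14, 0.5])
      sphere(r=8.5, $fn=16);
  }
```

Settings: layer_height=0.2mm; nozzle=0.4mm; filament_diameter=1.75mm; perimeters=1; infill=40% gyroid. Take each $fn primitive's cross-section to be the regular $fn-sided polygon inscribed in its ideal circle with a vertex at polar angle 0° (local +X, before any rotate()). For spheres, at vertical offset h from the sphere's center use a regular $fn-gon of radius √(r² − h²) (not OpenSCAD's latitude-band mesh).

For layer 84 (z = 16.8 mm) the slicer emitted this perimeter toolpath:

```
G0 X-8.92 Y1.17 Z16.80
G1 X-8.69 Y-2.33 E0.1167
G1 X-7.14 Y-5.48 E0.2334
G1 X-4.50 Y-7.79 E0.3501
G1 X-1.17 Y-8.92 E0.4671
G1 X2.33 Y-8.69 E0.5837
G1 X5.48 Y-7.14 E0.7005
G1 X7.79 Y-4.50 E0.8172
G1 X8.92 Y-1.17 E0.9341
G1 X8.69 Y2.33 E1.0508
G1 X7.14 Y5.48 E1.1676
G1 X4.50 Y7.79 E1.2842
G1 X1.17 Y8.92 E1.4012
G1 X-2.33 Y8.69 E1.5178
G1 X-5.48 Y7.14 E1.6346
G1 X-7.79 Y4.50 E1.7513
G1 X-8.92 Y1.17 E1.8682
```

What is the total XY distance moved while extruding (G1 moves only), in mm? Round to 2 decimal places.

56.17 mm

Sum the Euclidean lengths of each G1 segment: total = 56.17 mm.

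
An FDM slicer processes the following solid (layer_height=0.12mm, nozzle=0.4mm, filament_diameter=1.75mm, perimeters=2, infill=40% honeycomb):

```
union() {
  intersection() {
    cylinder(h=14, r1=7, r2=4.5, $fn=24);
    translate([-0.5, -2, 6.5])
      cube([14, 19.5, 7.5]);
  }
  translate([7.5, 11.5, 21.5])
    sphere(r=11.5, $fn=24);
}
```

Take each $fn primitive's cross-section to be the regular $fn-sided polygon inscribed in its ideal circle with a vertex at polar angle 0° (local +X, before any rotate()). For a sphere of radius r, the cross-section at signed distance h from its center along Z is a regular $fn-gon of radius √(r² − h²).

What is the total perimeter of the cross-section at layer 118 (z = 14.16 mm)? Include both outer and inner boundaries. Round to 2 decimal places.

55.47 mm

At z = 14.16 mm: the cone is not intersected at this z (z outside [0, 14]); the cube at (-0.5, -2) is not intersected at this z (z outside [6.5, 14]); Taking the intersection: at least one operand is absent at this height, so nothing remains; the r=11.5 sphere at (7.5, 11.5) slices to a regular 24-gon of circumradius 8.853 (√(r²−h²) with h=7.34 from center) (perimeter = 2·24·8.853·sin(180°/24) = 55.47 mm); Merging all regions: only the r=11.5 sphere at (7.5, 11.5) is present, so the union is just that shape — boundary = 55.47 mm. Overall, the cross-section is a single solid region. Total boundary length (outer) = 55.47 mm.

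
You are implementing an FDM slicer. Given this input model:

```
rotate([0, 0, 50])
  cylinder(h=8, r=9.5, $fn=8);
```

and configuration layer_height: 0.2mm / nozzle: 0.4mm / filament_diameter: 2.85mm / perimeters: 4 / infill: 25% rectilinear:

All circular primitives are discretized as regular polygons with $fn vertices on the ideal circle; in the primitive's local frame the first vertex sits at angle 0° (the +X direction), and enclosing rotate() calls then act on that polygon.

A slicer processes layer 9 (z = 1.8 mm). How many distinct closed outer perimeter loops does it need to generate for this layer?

At z = 1.8 mm: the cylinder: section is a regular 8-gon, circumradius r=9.5; (whole slice rotated 50° about Z — lengths, areas and connectivity unchanged). The result has 1 disconnected region.

1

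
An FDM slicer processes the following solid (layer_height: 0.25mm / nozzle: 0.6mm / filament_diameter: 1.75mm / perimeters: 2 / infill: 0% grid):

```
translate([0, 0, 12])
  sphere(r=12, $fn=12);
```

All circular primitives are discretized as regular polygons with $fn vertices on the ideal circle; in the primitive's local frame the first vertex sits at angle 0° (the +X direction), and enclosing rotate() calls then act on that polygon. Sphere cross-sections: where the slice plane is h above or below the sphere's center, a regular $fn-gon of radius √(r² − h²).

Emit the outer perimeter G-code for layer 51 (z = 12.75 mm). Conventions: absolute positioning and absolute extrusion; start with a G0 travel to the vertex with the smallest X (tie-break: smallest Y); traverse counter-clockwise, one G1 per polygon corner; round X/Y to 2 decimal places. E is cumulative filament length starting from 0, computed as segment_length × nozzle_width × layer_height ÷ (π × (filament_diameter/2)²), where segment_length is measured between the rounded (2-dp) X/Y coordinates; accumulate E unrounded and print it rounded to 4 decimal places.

G0 X-11.98 Y0.00 Z12.75
G1 X-10.37 Y-5.99 E0.3868
G1 X-5.99 Y-10.37 E0.7731
G1 X0.00 Y-11.98 E1.1599
G1 X5.99 Y-10.37 E1.5467
G1 X10.37 Y-5.99 E1.9330
G1 X11.98 Y0.00 E2.3198
G1 X10.37 Y5.99 E2.7066
G1 X5.99 Y10.37 E3.0929
G1 X0.00 Y11.98 E3.4797
G1 X-5.99 Y10.37 E3.8665
G1 X-10.37 Y5.99 E4.2528
G1 X-11.98 Y0.00 E4.6397

At z = 12.75 mm: the r=12 sphere contributes a regular 12-gon of circumradius √(12²−0.75²) = 11.977. The outline is a single polygon with 12 vertices. Extrusion per mm of travel: 0.6 × 0.25 / (π × 0.875²) = 0.062363. Accumulating E over each segment gives final E = 4.6397.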